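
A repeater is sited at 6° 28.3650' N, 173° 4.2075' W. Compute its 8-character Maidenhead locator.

AJ36ll13

Shift to the Maidenhead origin (180°W, 90°S): lon 6.92988, lat 96.47275.
Field: lon ⌊6.92988/20⌋ = 0 → A; lat ⌊96.47275/10⌋ = 9 → J.
Square: lon ⌊6.92988/2⌋ = 3; lat ⌊6.47275/1⌋ = 6.
Subsquare: lon ⌊0.92988/0.0833333⌋ = 11 → l; lat ⌊0.47275/0.0416667⌋ = 11 → l.
Extended square: lon ⌊0.01321/0.00833333⌋ = 1; lat ⌊0.01442/0.00416667⌋ = 3.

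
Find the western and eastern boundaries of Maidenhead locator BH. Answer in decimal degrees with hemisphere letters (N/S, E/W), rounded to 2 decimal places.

Field B=1, H=7: +1·20° lon, +7·10° lat → SW at lon -160°, lat -20°.
Cell spans 20° lon × 10° lat.
west 160.00° W, east 140.00° W.

160.00° W, 140.00° W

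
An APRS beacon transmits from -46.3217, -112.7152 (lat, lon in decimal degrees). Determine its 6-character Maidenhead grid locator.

DE33pq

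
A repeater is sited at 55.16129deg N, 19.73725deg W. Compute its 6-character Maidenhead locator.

IO05dd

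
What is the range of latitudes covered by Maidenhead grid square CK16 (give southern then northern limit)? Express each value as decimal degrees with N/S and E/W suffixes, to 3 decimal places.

16.000° N, 17.000° N

Field C=2, K=10: +2·20° lon, +10·10° lat → SW at lon -140°, lat 10°.
Square 1, 6: +1·2° lon, +6·1° lat → SW at lon -138°, lat 16°.
Cell spans 2° lon × 1° lat.
south 16.000° N, north 17.000° N.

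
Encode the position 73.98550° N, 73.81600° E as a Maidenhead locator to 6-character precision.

MQ63vx

Add 180° to longitude and 90° to latitude: 253.8160, 163.9855.
Field: 253.8160/20 → 12 → M, 163.9855/10 → 16 → Q; chars MQ.
Square: 13.8160/2 → 6, 3.9855/1 → 3; chars 63.
Subsquare: 1.8160/0.0833333 → 21 → v, 0.9855/0.0416667 → 23 → x; chars vx.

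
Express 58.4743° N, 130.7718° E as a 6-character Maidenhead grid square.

PO58jl

Shift to the Maidenhead origin (180°W, 90°S): lon 310.7718, lat 148.4743.
Field (20°×10°, letters A–R): lon ⌊310.7718/20⌋ = 15 → P; lat ⌊148.4743/10⌋ = 14 → O.
Square (2°×1°, digits 0–9): lon ⌊10.7718/2⌋ = 5; lat ⌊8.4743/1⌋ = 8.
Subsquare (5′×2.5′, letters a–x): lon ⌊0.7718/0.0833333⌋ = 9 → j; lat ⌊0.4743/0.0416667⌋ = 11 → l.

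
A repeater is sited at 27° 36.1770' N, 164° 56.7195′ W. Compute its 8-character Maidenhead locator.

Offset from 180°W / 90°S: lon 15.05468°, lat 117.60295°.
Field (20°×10°, letters A–R): 15.05468/20 → 0 → A, 117.60295/10 → 11 → L; chars AL.
Square (2°×1°, digits 0–9): 15.05468/2 → 7, 7.60295/1 → 7; chars 77.
Subsquare (5′×2.5′, letters a–x): 1.05468/0.0833333 → 12 → m, 0.60295/0.0416667 → 14 → o; chars mo.
Extended square (30″×15″, digits 0–9): 0.05468/0.00833333 → 6, 0.01962/0.00416667 → 4; chars 64.

AL77mo64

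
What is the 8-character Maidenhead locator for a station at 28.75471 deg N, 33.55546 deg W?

HL38fs31

Offset from 180°W / 90°S: lon 146.44454°, lat 118.75471°.
Field: 146.44454/20 → 7 → H, 118.75471/10 → 11 → L; chars HL.
Square: 6.44454/2 → 3, 8.75471/1 → 8; chars 38.
Subsquare: 0.44454/0.0833333 → 5 → f, 0.75471/0.0416667 → 18 → s; chars fs.
Extended square: 0.02787/0.00833333 → 3, 0.00471/0.00416667 → 1; chars 31.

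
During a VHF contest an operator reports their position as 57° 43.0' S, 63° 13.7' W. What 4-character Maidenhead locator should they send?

FD82

Shift to the Maidenhead origin (180°W, 90°S): lon 116.77, lat 32.28.
Field: lon ⌊116.77/20⌋ = 5 → F; lat ⌊32.28/10⌋ = 3 → D.
Square: lon ⌊16.77/2⌋ = 8; lat ⌊2.28/1⌋ = 2.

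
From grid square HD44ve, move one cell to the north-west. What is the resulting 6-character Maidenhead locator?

HD44uf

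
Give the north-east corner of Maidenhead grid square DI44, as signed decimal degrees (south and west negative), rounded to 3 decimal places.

-5.000, -110.000

Field D=3, I=8: +3·20° lon, +8·10° lat → SW at lon -120°, lat -10°.
Square 4, 4: +4·2° lon, +4·1° lat → SW at lon -112°, lat -6°.
Cell spans 2° lon × 1° lat. NE corner is SW corner plus one full cell.
latitude -5.000, longitude -110.000.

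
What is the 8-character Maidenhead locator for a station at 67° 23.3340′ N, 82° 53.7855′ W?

EP87nj23

Add 180° to longitude and 90° to latitude: 97.10358, 157.38890.
Field: lon ⌊97.10358/20⌋ = 4 → E; lat ⌊157.38890/10⌋ = 15 → P.
Square: lon ⌊17.10358/2⌋ = 8; lat ⌊7.38890/1⌋ = 7.
Subsquare: lon ⌊1.10358/0.0833333⌋ = 13 → n; lat ⌊0.38890/0.0416667⌋ = 9 → j.
Extended square: lon ⌊0.02024/0.00833333⌋ = 2; lat ⌊0.01390/0.00416667⌋ = 3.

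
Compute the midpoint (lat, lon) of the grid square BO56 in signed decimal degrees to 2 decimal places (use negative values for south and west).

Field B=1, O=14: +1·20° lon, +14·10° lat → SW at lon -160°, lat 50°.
Square 5, 6: +5·2° lon, +6·1° lat → SW at lon -150°, lat 56°.
Cell spans 2° lon × 1° lat. Centre is SW corner plus half of each.
latitude 56.50, longitude -149.00.

56.50, -149.00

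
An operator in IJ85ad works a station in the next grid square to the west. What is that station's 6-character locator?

Longitude subsquare a = 0; −1 → -1, wraps to 23 = x, carry into square.
Longitude square 8; −1 → 7.
The latitude characters are unchanged.

IJ75xd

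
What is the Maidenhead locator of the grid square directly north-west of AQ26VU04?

AQ26uu95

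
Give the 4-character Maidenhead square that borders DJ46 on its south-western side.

DJ35

Longitude square 4; −1 → 3.
Latitude square 6; −1 → 5.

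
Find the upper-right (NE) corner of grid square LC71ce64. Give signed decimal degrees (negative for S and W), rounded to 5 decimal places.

-68.81250, 54.22500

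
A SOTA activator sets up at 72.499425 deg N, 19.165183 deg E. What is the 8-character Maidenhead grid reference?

JQ92nl99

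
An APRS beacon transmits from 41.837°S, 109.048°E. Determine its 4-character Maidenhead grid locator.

Add 180° to longitude and 90° to latitude: 289.05, 48.16.
Field: lon ⌊289.05/20⌋ = 14 → O; lat ⌊48.16/10⌋ = 4 → E.
Square: lon ⌊9.05/2⌋ = 4; lat ⌊8.16/1⌋ = 8.

OE48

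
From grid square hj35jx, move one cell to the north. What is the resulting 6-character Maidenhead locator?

HJ36ja

Latitude subsquare x = 23; +1 → 24, wraps to 0 = a, carry into square.
Latitude square 5; +1 → 6.
The longitude characters are unchanged.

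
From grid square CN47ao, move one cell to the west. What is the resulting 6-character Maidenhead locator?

CN37xo

Longitude subsquare a = 0; −1 → -1, wraps to 23 = x, carry into square.
Longitude square 4; −1 → 3.
The latitude characters are unchanged.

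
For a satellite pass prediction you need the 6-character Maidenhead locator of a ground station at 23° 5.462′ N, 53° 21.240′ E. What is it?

Shift to the Maidenhead origin (180°W, 90°S): lon 233.3540, lat 113.0910.
Field: lon ⌊233.3540/20⌋ = 11 → L; lat ⌊113.0910/10⌋ = 11 → L.
Square: lon ⌊13.3540/2⌋ = 6; lat ⌊3.0910/1⌋ = 3.
Subsquare: lon ⌊1.3540/0.0833333⌋ = 16 → q; lat ⌊0.0910/0.0416667⌋ = 2 → c.

LL63qc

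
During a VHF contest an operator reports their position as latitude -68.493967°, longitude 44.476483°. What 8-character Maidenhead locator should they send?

LC21fm71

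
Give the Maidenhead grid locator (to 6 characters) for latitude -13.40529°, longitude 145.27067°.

Shift to the Maidenhead origin (180°W, 90°S): lon 325.2707, lat 76.5947.
Field: 325.2707/20 → 16 → Q, 76.5947/10 → 7 → H; chars QH.
Square: 5.2707/2 → 2, 6.5947/1 → 6; chars 26.
Subsquare: 1.2707/0.0833333 → 15 → p, 0.5947/0.0416667 → 14 → o; chars po.

QH26po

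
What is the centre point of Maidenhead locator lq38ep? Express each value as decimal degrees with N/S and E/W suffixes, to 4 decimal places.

Field L=11, Q=16: +11·20° lon, +16·10° lat → SW at lon 40°, lat 70°.
Square 3, 8: +3·2° lon, +8·1° lat → SW at lon 46°, lat 78°.
Subsquare e=4, p=15: +4·0.0833333° lon, +15·0.0416667° lat → SW at lon 46.3333°, lat 78.625°.
Cell spans 0.0833333° lon × 0.0416667° lat. Centre is SW corner plus half of each.
latitude 78.6458° N, longitude 46.3750° E.

78.6458° N, 46.3750° E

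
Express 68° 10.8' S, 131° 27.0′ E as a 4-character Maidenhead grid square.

Offset from 180°W / 90°S: lon 311.45°, lat 21.82°.
Field: 311.45/20 → 15 → P, 21.82/10 → 2 → C; chars PC.
Square: 11.45/2 → 5, 1.82/1 → 1; chars 51.

PC51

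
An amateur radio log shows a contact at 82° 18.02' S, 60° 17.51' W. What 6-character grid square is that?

FA97uq

Shift to the Maidenhead origin (180°W, 90°S): lon 119.7082, lat 7.6997.
Field: lon ⌊119.7082/20⌋ = 5 → F; lat ⌊7.6997/10⌋ = 0 → A.
Square: lon ⌊19.7082/2⌋ = 9; lat ⌊7.6997/1⌋ = 7.
Subsquare: lon ⌊1.7082/0.0833333⌋ = 20 → u; lat ⌊0.6997/0.0416667⌋ = 16 → q.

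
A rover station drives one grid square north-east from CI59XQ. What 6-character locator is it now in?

CI69ar

Longitude subsquare x = 23; +1 → 24, wraps to 0 = a, carry into square.
Longitude square 5; +1 → 6.
Latitude subsquare q = 16; +1 → 17 = r.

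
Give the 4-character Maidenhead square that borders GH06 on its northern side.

Latitude square 6; +1 → 7.
The longitude characters are unchanged.

GH07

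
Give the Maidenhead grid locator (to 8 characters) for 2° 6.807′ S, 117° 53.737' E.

OI87wv72

Add 180° to longitude and 90° to latitude: 297.89562, 87.88655.
Field: lon ⌊297.89562/20⌋ = 14 → O; lat ⌊87.88655/10⌋ = 8 → I.
Square: lon ⌊17.89562/2⌋ = 8; lat ⌊7.88655/1⌋ = 7.
Subsquare: lon ⌊1.89562/0.0833333⌋ = 22 → w; lat ⌊0.88655/0.0416667⌋ = 21 → v.
Extended square: lon ⌊0.06228/0.00833333⌋ = 7; lat ⌊0.01155/0.00416667⌋ = 2.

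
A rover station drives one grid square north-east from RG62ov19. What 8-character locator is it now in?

Longitude extended square 1; +1 → 2.
Latitude extended square 9; +1 → 10, wraps to 0, carry into subsquare.
Latitude subsquare v = 21; +1 → 22 = w.

RG62ow20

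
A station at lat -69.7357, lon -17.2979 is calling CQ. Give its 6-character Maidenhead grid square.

Add 180° to longitude and 90° to latitude: 162.7021, 20.2643.
Field (20°×10°, letters A–R): 162.7021/20 → 8 → I, 20.2643/10 → 2 → C; chars IC.
Square (2°×1°, digits 0–9): 2.7021/2 → 1, 0.2643/1 → 0; chars 10.
Subsquare (5′×2.5′, letters a–x): 0.7021/0.0833333 → 8 → i, 0.2643/0.0416667 → 6 → g; chars ig.

IC10ig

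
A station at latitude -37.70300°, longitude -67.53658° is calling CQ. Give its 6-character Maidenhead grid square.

FF62fh

Add 180° to longitude and 90° to latitude: 112.4634, 52.2970.
Field: lon ⌊112.4634/20⌋ = 5 → F; lat ⌊52.2970/10⌋ = 5 → F.
Square: lon ⌊12.4634/2⌋ = 6; lat ⌊2.2970/1⌋ = 2.
Subsquare: lon ⌊0.4634/0.0833333⌋ = 5 → f; lat ⌊0.2970/0.0416667⌋ = 7 → h.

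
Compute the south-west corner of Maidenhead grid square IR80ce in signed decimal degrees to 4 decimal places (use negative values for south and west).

Field I=8, R=17: +8·20° lon, +17·10° lat → SW at lon -20°, lat 80°.
Square 8, 0: +8·2° lon, +0·1° lat → SW at lon -4°, lat 80°.
Subsquare c=2, e=4: +2·0.0833333° lon, +4·0.0416667° lat → SW at lon -3.83333°, lat 80.1667°.
latitude 80.1667, longitude -3.8333.

80.1667, -3.8333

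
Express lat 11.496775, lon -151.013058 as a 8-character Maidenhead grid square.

Add 180° to longitude and 90° to latitude: 28.98694, 101.49677.
Field (20°×10°, letters A–R): 28.98694/20 → 1 → B, 101.49677/10 → 10 → K; chars BK.
Square (2°×1°, digits 0–9): 8.98694/2 → 4, 1.49677/1 → 1; chars 41.
Subsquare (5′×2.5′, letters a–x): 0.98694/0.0833333 → 11 → l, 0.49677/0.0416667 → 11 → l; chars ll.
Extended square (30″×15″, digits 0–9): 0.07028/0.00833333 → 8, 0.03844/0.00416667 → 9; chars 89.

BK41ll89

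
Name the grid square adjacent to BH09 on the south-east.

BH18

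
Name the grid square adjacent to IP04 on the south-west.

HP93

Longitude square 0; −1 → -1, wraps to 9, carry into field.
Longitude field I = 8; −1 → 7 = H.
Latitude square 4; −1 → 3.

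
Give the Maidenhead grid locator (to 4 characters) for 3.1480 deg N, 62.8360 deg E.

Offset from 180°W / 90°S: lon 242.84°, lat 93.15°.
Field (20°×10°, letters A–R): 242.84/20 → 12 → M, 93.15/10 → 9 → J; chars MJ.
Square (2°×1°, digits 0–9): 2.84/2 → 1, 3.15/1 → 3; chars 13.

MJ13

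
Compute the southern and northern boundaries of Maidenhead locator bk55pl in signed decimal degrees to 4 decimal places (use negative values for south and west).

15.4583, 15.5000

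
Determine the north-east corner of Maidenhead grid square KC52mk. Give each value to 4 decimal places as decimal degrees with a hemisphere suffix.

67.5417° S, 31.0833° E

Field K=10, C=2: +10·20° lon, +2·10° lat → SW at lon 20°, lat -70°.
Square 5, 2: +5·2° lon, +2·1° lat → SW at lon 30°, lat -68°.
Subsquare m=12, k=10: +12·0.0833333° lon, +10·0.0416667° lat → SW at lon 31°, lat -67.5833°.
Cell spans 0.0833333° lon × 0.0416667° lat. NE corner is SW corner plus one full cell.
latitude 67.5417° S, longitude 31.0833° E.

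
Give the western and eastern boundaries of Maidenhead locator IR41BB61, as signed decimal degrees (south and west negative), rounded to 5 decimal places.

-11.86667, -11.85833

Field I=8, R=17: +8·20° lon, +17·10° lat → SW at lon -20°, lat 80°.
Square 4, 1: +4·2° lon, +1·1° lat → SW at lon -12°, lat 81°.
Subsquare b=1, b=1: +1·0.0833333° lon, +1·0.0416667° lat → SW at lon -11.9167°, lat 81.0417°.
Extended square 6, 1: +6·0.00833333° lon, +1·0.00416667° lat → SW at lon -11.8667°, lat 81.0458°.
Cell spans 0.00833333° lon × 0.00416667° lat.
west -11.86667, east -11.85833.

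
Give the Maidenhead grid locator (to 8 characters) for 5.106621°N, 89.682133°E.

NJ45uc15

Add 180° to longitude and 90° to latitude: 269.68213, 95.10662.
Field: lon ⌊269.68213/20⌋ = 13 → N; lat ⌊95.10662/10⌋ = 9 → J.
Square: lon ⌊9.68213/2⌋ = 4; lat ⌊5.10662/1⌋ = 5.
Subsquare: lon ⌊1.68213/0.0833333⌋ = 20 → u; lat ⌊0.10662/0.0416667⌋ = 2 → c.
Extended square: lon ⌊0.01547/0.00833333⌋ = 1; lat ⌊0.02329/0.00416667⌋ = 5.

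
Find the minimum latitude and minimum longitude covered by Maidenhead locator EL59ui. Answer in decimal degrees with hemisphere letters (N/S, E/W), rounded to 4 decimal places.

29.3333° N, 88.3333° W

Field E=4, L=11: +4·20° lon, +11·10° lat → SW at lon -100°, lat 20°.
Square 5, 9: +5·2° lon, +9·1° lat → SW at lon -90°, lat 29°.
Subsquare u=20, i=8: +20·0.0833333° lon, +8·0.0416667° lat → SW at lon -88.3333°, lat 29.3333°.
latitude 29.3333° N, longitude 88.3333° W.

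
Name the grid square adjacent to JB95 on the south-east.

KB04

Longitude square 9; +1 → 10, wraps to 0, carry into field.
Longitude field J = 9; +1 → 10 = K.
Latitude square 5; −1 → 4.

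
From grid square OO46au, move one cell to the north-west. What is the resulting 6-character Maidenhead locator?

OO36xv

Longitude subsquare a = 0; −1 → -1, wraps to 23 = x, carry into square.
Longitude square 4; −1 → 3.
Latitude subsquare u = 20; +1 → 21 = v.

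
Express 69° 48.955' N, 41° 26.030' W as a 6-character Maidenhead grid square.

GP99gt

Add 180° to longitude and 90° to latitude: 138.5662, 159.8159.
Field: 138.5662/20 → 6 → G, 159.8159/10 → 15 → P; chars GP.
Square: 18.5662/2 → 9, 9.8159/1 → 9; chars 99.
Subsquare: 0.5662/0.0833333 → 6 → g, 0.8159/0.0416667 → 19 → t; chars gt.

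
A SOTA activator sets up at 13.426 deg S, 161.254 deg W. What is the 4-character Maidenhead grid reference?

Shift to the Maidenhead origin (180°W, 90°S): lon 18.75, lat 76.57.
Field: lon ⌊18.75/20⌋ = 0 → A; lat ⌊76.57/10⌋ = 7 → H.
Square: lon ⌊18.75/2⌋ = 9; lat ⌊6.57/1⌋ = 6.

AH96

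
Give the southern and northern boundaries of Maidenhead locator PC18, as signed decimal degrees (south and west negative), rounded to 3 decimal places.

-62.000, -61.000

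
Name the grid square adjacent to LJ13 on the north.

Latitude square 3; +1 → 4.
The longitude characters are unchanged.

LJ14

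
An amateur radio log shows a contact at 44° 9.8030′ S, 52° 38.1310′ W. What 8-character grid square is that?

GE35qu30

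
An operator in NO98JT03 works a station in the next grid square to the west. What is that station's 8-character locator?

NO98it93

Longitude extended square 0; −1 → -1, wraps to 9, carry into subsquare.
Longitude subsquare j = 9; −1 → 8 = i.
The latitude characters are unchanged.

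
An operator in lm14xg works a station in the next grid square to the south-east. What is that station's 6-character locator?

LM24af

Longitude subsquare x = 23; +1 → 24, wraps to 0 = a, carry into square.
Longitude square 1; +1 → 2.
Latitude subsquare g = 6; −1 → 5 = f.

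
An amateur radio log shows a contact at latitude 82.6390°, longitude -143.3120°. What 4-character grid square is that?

Offset from 180°W / 90°S: lon 36.69°, lat 172.64°.
Field: 36.69/20 → 1 → B, 172.64/10 → 17 → R; chars BR.
Square: 16.69/2 → 8, 2.64/1 → 2; chars 82.

BR82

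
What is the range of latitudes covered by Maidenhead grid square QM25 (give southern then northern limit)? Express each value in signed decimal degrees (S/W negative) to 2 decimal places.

Field Q=16, M=12: +16·20° lon, +12·10° lat → SW at lon 140°, lat 30°.
Square 2, 5: +2·2° lon, +5·1° lat → SW at lon 144°, lat 35°.
Cell spans 2° lon × 1° lat.
south 35.00, north 36.00.

35.00, 36.00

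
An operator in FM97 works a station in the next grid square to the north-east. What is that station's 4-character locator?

Longitude square 9; +1 → 10, wraps to 0, carry into field.
Longitude field F = 5; +1 → 6 = G.
Latitude square 7; +1 → 8.

GM08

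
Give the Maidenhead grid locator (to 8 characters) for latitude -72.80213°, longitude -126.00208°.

CB67xe97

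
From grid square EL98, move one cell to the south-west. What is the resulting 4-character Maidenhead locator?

EL87

Longitude square 9; −1 → 8.
Latitude square 8; −1 → 7.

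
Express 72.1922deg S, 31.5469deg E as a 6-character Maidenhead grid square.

KB57st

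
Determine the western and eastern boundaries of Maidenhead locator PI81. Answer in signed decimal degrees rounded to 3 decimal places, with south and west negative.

Field P=15, I=8: +15·20° lon, +8·10° lat → SW at lon 120°, lat -10°.
Square 8, 1: +8·2° lon, +1·1° lat → SW at lon 136°, lat -9°.
Cell spans 2° lon × 1° lat.
west 136.000, east 138.000.

136.000, 138.000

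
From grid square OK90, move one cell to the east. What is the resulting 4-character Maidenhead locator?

Longitude square 9; +1 → 10, wraps to 0, carry into field.
Longitude field O = 14; +1 → 15 = P.
The latitude characters are unchanged.

PK00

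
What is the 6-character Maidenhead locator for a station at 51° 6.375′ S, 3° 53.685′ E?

Add 180° to longitude and 90° to latitude: 183.8947, 38.8937.
Field: lon ⌊183.8947/20⌋ = 9 → J; lat ⌊38.8937/10⌋ = 3 → D.
Square: lon ⌊3.8947/2⌋ = 1; lat ⌊8.8937/1⌋ = 8.
Subsquare: lon ⌊1.8947/0.0833333⌋ = 22 → w; lat ⌊0.8937/0.0416667⌋ = 21 → v.

JD18wv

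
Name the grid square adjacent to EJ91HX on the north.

Latitude subsquare x = 23; +1 → 24, wraps to 0 = a, carry into square.
Latitude square 1; +1 → 2.
The longitude characters are unchanged.

EJ92ha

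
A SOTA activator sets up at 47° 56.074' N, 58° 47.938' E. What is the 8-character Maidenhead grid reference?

Offset from 180°W / 90°S: lon 238.79897°, lat 137.93457°.
Field: lon ⌊238.79897/20⌋ = 11 → L; lat ⌊137.93457/10⌋ = 13 → N.
Square: lon ⌊18.79897/2⌋ = 9; lat ⌊7.93457/1⌋ = 7.
Subsquare: lon ⌊0.79897/0.0833333⌋ = 9 → j; lat ⌊0.93457/0.0416667⌋ = 22 → w.
Extended square: lon ⌊0.04897/0.00833333⌋ = 5; lat ⌊0.01790/0.00416667⌋ = 4.

LN97jw54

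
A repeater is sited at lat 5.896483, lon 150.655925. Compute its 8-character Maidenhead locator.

Offset from 180°W / 90°S: lon 330.65593°, lat 95.89648°.
Field (20°×10°, letters A–R): 330.65593/20 → 16 → Q, 95.89648/10 → 9 → J; chars QJ.
Square (2°×1°, digits 0–9): 10.65593/2 → 5, 5.89648/1 → 5; chars 55.
Subsquare (5′×2.5′, letters a–x): 0.65593/0.0833333 → 7 → h, 0.89648/0.0416667 → 21 → v; chars hv.
Extended square (30″×15″, digits 0–9): 0.07259/0.00833333 → 8, 0.02148/0.00416667 → 5; chars 85.

QJ55hv85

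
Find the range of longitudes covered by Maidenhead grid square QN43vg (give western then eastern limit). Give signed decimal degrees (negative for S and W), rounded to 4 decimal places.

149.7500, 149.8333

Field Q=16, N=13: +16·20° lon, +13·10° lat → SW at lon 140°, lat 40°.
Square 4, 3: +4·2° lon, +3·1° lat → SW at lon 148°, lat 43°.
Subsquare v=21, g=6: +21·0.0833333° lon, +6·0.0416667° lat → SW at lon 149.75°, lat 43.25°.
Cell spans 0.0833333° lon × 0.0416667° lat.
west 149.7500, east 149.8333.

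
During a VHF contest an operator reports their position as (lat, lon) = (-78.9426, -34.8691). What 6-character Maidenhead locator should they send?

Shift to the Maidenhead origin (180°W, 90°S): lon 145.1309, lat 11.0574.
Field (20°×10°, letters A–R): lon ⌊145.1309/20⌋ = 7 → H; lat ⌊11.0574/10⌋ = 1 → B.
Square (2°×1°, digits 0–9): lon ⌊5.1309/2⌋ = 2; lat ⌊1.0574/1⌋ = 1.
Subsquare (5′×2.5′, letters a–x): lon ⌊1.1309/0.0833333⌋ = 13 → n; lat ⌊0.0574/0.0416667⌋ = 1 → b.

HB21nb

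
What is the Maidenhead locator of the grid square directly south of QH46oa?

QH45ox

Latitude subsquare a = 0; −1 → -1, wraps to 23 = x, carry into square.
Latitude square 6; −1 → 5.
The longitude characters are unchanged.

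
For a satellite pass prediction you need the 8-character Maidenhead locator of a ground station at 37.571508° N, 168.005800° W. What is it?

Shift to the Maidenhead origin (180°W, 90°S): lon 11.99420, lat 127.57151.
Field (20°×10°, letters A–R): lon ⌊11.99420/20⌋ = 0 → A; lat ⌊127.57151/10⌋ = 12 → M.
Square (2°×1°, digits 0–9): lon ⌊11.99420/2⌋ = 5; lat ⌊7.57151/1⌋ = 7.
Subsquare (5′×2.5′, letters a–x): lon ⌊1.99420/0.0833333⌋ = 23 → x; lat ⌊0.57151/0.0416667⌋ = 13 → n.
Extended square (30″×15″, digits 0–9): lon ⌊0.07753/0.00833333⌋ = 9; lat ⌊0.02984/0.00416667⌋ = 7.

AM57xn97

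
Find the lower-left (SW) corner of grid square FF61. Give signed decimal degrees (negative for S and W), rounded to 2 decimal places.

Field F=5, F=5: +5·20° lon, +5·10° lat → SW at lon -80°, lat -40°.
Square 6, 1: +6·2° lon, +1·1° lat → SW at lon -68°, lat -39°.
latitude -39.00, longitude -68.00.

-39.00, -68.00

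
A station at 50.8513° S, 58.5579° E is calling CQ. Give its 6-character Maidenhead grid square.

LD99gd

Offset from 180°W / 90°S: lon 238.5579°, lat 39.1487°.
Field: lon ⌊238.5579/20⌋ = 11 → L; lat ⌊39.1487/10⌋ = 3 → D.
Square: lon ⌊18.5579/2⌋ = 9; lat ⌊9.1487/1⌋ = 9.
Subsquare: lon ⌊0.5579/0.0833333⌋ = 6 → g; lat ⌊0.1487/0.0416667⌋ = 3 → d.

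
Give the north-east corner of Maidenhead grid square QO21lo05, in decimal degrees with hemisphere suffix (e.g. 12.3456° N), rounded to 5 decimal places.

Field Q=16, O=14: +16·20° lon, +14·10° lat → SW at lon 140°, lat 50°.
Square 2, 1: +2·2° lon, +1·1° lat → SW at lon 144°, lat 51°.
Subsquare l=11, o=14: +11·0.0833333° lon, +14·0.0416667° lat → SW at lon 144.917°, lat 51.5833°.
Extended square 0, 5: +0·0.00833333° lon, +5·0.00416667° lat → SW at lon 144.917°, lat 51.6042°.
Cell spans 0.00833333° lon × 0.00416667° lat. NE corner is SW corner plus one full cell.
latitude 51.60833° N, longitude 144.92500° E.

51.60833° N, 144.92500° E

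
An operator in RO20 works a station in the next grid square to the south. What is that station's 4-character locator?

RN29

Latitude square 0; −1 → -1, wraps to 9, carry into field.
Latitude field O = 14; −1 → 13 = N.
The longitude characters are unchanged.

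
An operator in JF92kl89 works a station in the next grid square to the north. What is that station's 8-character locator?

JF92km80

Latitude extended square 9; +1 → 10, wraps to 0, carry into subsquare.
Latitude subsquare l = 11; +1 → 12 = m.
The longitude characters are unchanged.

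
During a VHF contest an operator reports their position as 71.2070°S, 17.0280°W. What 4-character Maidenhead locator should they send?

Add 180° to longitude and 90° to latitude: 162.97, 18.79.
Field: lon ⌊162.97/20⌋ = 8 → I; lat ⌊18.79/10⌋ = 1 → B.
Square: lon ⌊2.97/2⌋ = 1; lat ⌊8.79/1⌋ = 8.

IB18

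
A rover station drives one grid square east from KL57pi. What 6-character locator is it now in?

KL57qi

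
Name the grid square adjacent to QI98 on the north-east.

RI09

Longitude square 9; +1 → 10, wraps to 0, carry into field.
Longitude field Q = 16; +1 → 17 = R.
Latitude square 8; +1 → 9.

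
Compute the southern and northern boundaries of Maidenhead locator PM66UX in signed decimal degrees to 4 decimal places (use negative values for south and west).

Field P=15, M=12: +15·20° lon, +12·10° lat → SW at lon 120°, lat 30°.
Square 6, 6: +6·2° lon, +6·1° lat → SW at lon 132°, lat 36°.
Subsquare u=20, x=23: +20·0.0833333° lon, +23·0.0416667° lat → SW at lon 133.667°, lat 36.9583°.
Cell spans 0.0833333° lon × 0.0416667° lat.
south 36.9583, north 37.0000.

36.9583, 37.0000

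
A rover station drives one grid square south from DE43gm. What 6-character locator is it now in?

Latitude subsquare m = 12; −1 → 11 = l.
The longitude characters are unchanged.

DE43gl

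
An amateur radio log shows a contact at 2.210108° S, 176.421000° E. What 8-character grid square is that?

Add 180° to longitude and 90° to latitude: 356.42100, 87.78989.
Field: lon ⌊356.42100/20⌋ = 17 → R; lat ⌊87.78989/10⌋ = 8 → I.
Square: lon ⌊16.42100/2⌋ = 8; lat ⌊7.78989/1⌋ = 7.
Subsquare: lon ⌊0.42100/0.0833333⌋ = 5 → f; lat ⌊0.78989/0.0416667⌋ = 18 → s.
Extended square: lon ⌊0.00433/0.00833333⌋ = 0; lat ⌊0.03989/0.00416667⌋ = 9.

RI87fs09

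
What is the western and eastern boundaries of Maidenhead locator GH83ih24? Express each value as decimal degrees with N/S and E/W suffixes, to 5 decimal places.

43.31667° W, 43.30833° W

Field G=6, H=7: +6·20° lon, +7·10° lat → SW at lon -60°, lat -20°.
Square 8, 3: +8·2° lon, +3·1° lat → SW at lon -44°, lat -17°.
Subsquare i=8, h=7: +8·0.0833333° lon, +7·0.0416667° lat → SW at lon -43.3333°, lat -16.7083°.
Extended square 2, 4: +2·0.00833333° lon, +4·0.00416667° lat → SW at lon -43.3167°, lat -16.6917°.
Cell spans 0.00833333° lon × 0.00416667° lat.
west 43.31667° W, east 43.30833° W.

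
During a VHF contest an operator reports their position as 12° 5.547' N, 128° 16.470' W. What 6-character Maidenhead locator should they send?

Shift to the Maidenhead origin (180°W, 90°S): lon 51.7255, lat 102.0924.
Field (20°×10°, letters A–R): lon ⌊51.7255/20⌋ = 2 → C; lat ⌊102.0924/10⌋ = 10 → K.
Square (2°×1°, digits 0–9): lon ⌊11.7255/2⌋ = 5; lat ⌊2.0924/1⌋ = 2.
Subsquare (5′×2.5′, letters a–x): lon ⌊1.7255/0.0833333⌋ = 20 → u; lat ⌊0.0924/0.0416667⌋ = 2 → c.

CK52uc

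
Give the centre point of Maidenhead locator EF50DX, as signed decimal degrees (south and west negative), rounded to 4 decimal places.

-39.0208, -89.7083

Field E=4, F=5: +4·20° lon, +5·10° lat → SW at lon -100°, lat -40°.
Square 5, 0: +5·2° lon, +0·1° lat → SW at lon -90°, lat -40°.
Subsquare d=3, x=23: +3·0.0833333° lon, +23·0.0416667° lat → SW at lon -89.75°, lat -39.0417°.
Cell spans 0.0833333° lon × 0.0416667° lat. Centre is SW corner plus half of each.
latitude -39.0208, longitude -89.7083.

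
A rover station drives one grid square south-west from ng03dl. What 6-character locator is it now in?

Longitude subsquare d = 3; −1 → 2 = c.
Latitude subsquare l = 11; −1 → 10 = k.

NG03ck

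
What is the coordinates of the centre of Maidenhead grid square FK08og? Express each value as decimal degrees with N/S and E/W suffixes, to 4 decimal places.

18.2708° N, 78.7917° W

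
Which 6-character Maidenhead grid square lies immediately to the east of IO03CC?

IO03dc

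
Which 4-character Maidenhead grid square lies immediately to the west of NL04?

Longitude square 0; −1 → -1, wraps to 9, carry into field.
Longitude field N = 13; −1 → 12 = M.
The latitude characters are unchanged.

ML94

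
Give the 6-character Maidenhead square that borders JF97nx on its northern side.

Latitude subsquare x = 23; +1 → 24, wraps to 0 = a, carry into square.
Latitude square 7; +1 → 8.
The longitude characters are unchanged.

JF98na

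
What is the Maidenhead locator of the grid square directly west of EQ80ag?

EQ70xg

Longitude subsquare a = 0; −1 → -1, wraps to 23 = x, carry into square.
Longitude square 8; −1 → 7.
The latitude characters are unchanged.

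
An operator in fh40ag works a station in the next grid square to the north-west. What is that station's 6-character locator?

FH30xh

Longitude subsquare a = 0; −1 → -1, wraps to 23 = x, carry into square.
Longitude square 4; −1 → 3.
Latitude subsquare g = 6; +1 → 7 = h.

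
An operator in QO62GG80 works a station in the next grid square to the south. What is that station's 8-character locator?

QO62gf89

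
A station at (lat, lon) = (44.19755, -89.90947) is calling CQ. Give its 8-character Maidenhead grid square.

EN54be07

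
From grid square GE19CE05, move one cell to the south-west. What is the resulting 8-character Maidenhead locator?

Longitude extended square 0; −1 → -1, wraps to 9, carry into subsquare.
Longitude subsquare c = 2; −1 → 1 = b.
Latitude extended square 5; −1 → 4.

GE19be94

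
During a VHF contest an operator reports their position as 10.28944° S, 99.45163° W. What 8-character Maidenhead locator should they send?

EH09gr50

Offset from 180°W / 90°S: lon 80.54837°, lat 79.71056°.
Field: 80.54837/20 → 4 → E, 79.71056/10 → 7 → H; chars EH.
Square: 0.54837/2 → 0, 9.71056/1 → 9; chars 09.
Subsquare: 0.54837/0.0833333 → 6 → g, 0.71056/0.0416667 → 17 → r; chars gr.
Extended square: 0.04837/0.00833333 → 5, 0.00223/0.00416667 → 0; chars 50.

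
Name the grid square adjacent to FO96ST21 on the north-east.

FO96st32

Longitude extended square 2; +1 → 3.
Latitude extended square 1; +1 → 2.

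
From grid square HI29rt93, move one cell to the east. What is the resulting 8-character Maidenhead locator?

HI29st03

Longitude extended square 9; +1 → 10, wraps to 0, carry into subsquare.
Longitude subsquare r = 17; +1 → 18 = s.
The latitude characters are unchanged.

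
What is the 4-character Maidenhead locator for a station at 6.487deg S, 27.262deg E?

Offset from 180°W / 90°S: lon 207.26°, lat 83.51°.
Field (20°×10°, letters A–R): lon ⌊207.26/20⌋ = 10 → K; lat ⌊83.51/10⌋ = 8 → I.
Square (2°×1°, digits 0–9): lon ⌊7.26/2⌋ = 3; lat ⌊3.51/1⌋ = 3.

KI33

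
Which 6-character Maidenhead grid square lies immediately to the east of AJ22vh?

Longitude subsquare v = 21; +1 → 22 = w.
The latitude characters are unchanged.

AJ22wh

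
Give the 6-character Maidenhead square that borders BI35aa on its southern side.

Latitude subsquare a = 0; −1 → -1, wraps to 23 = x, carry into square.
Latitude square 5; −1 → 4.
The longitude characters are unchanged.

BI34ax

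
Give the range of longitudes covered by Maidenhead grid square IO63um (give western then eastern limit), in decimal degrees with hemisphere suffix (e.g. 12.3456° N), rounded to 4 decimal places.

Field I=8, O=14: +8·20° lon, +14·10° lat → SW at lon -20°, lat 50°.
Square 6, 3: +6·2° lon, +3·1° lat → SW at lon -8°, lat 53°.
Subsquare u=20, m=12: +20·0.0833333° lon, +12·0.0416667° lat → SW at lon -6.33333°, lat 53.5°.
Cell spans 0.0833333° lon × 0.0416667° lat.
west 6.3333° W, east 6.2500° W.

6.3333° W, 6.2500° W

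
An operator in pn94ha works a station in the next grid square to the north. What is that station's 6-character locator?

Latitude subsquare a = 0; +1 → 1 = b.
The longitude characters are unchanged.

PN94hb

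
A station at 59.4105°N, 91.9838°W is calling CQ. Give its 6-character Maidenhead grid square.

EO49aj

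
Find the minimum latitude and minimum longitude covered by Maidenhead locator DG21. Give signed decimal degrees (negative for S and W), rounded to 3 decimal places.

Field D=3, G=6: +3·20° lon, +6·10° lat → SW at lon -120°, lat -30°.
Square 2, 1: +2·2° lon, +1·1° lat → SW at lon -116°, lat -29°.
latitude -29.000, longitude -116.000.

-29.000, -116.000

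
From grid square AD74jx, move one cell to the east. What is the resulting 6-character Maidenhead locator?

AD74kx

Longitude subsquare j = 9; +1 → 10 = k.
The latitude characters are unchanged.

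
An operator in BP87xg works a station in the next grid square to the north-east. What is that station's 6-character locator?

BP97ah

Longitude subsquare x = 23; +1 → 24, wraps to 0 = a, carry into square.
Longitude square 8; +1 → 9.
Latitude subsquare g = 6; +1 → 7 = h.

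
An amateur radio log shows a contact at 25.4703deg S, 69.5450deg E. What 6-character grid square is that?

Add 180° to longitude and 90° to latitude: 249.5450, 64.5297.
Field: lon ⌊249.5450/20⌋ = 12 → M; lat ⌊64.5297/10⌋ = 6 → G.
Square: lon ⌊9.5450/2⌋ = 4; lat ⌊4.5297/1⌋ = 4.
Subsquare: lon ⌊1.5450/0.0833333⌋ = 18 → s; lat ⌊0.5297/0.0416667⌋ = 12 → m.

MG44sm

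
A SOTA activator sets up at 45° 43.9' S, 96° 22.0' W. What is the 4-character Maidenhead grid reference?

EE14

Shift to the Maidenhead origin (180°W, 90°S): lon 83.63, lat 44.27.
Field (20°×10°, letters A–R): lon ⌊83.63/20⌋ = 4 → E; lat ⌊44.27/10⌋ = 4 → E.
Square (2°×1°, digits 0–9): lon ⌊3.63/2⌋ = 1; lat ⌊4.27/1⌋ = 4.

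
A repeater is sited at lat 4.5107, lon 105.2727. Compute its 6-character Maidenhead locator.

OJ24pm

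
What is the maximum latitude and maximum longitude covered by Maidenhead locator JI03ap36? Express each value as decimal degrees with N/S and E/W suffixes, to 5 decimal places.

Field J=9, I=8: +9·20° lon, +8·10° lat → SW at lon 0°, lat -10°.
Square 0, 3: +0·2° lon, +3·1° lat → SW at lon 0°, lat -7°.
Subsquare a=0, p=15: +0·0.0833333° lon, +15·0.0416667° lat → SW at lon 0°, lat -6.375°.
Extended square 3, 6: +3·0.00833333° lon, +6·0.00416667° lat → SW at lon 0.025°, lat -6.35°.
Cell spans 0.00833333° lon × 0.00416667° lat. NE corner is SW corner plus one full cell.
latitude 6.34583° S, longitude 0.03333° E.

6.34583° S, 0.03333° E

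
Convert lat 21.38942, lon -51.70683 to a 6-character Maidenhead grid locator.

Offset from 180°W / 90°S: lon 128.2932°, lat 111.3894°.
Field: lon ⌊128.2932/20⌋ = 6 → G; lat ⌊111.3894/10⌋ = 11 → L.
Square: lon ⌊8.2932/2⌋ = 4; lat ⌊1.3894/1⌋ = 1.
Subsquare: lon ⌊0.2932/0.0833333⌋ = 3 → d; lat ⌊0.3894/0.0416667⌋ = 9 → j.

GL41dj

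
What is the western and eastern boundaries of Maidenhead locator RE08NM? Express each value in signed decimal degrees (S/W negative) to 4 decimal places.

Field R=17, E=4: +17·20° lon, +4·10° lat → SW at lon 160°, lat -50°.
Square 0, 8: +0·2° lon, +8·1° lat → SW at lon 160°, lat -42°.
Subsquare n=13, m=12: +13·0.0833333° lon, +12·0.0416667° lat → SW at lon 161.083°, lat -41.5°.
Cell spans 0.0833333° lon × 0.0416667° lat.
west 161.0833, east 161.1667.

161.0833, 161.1667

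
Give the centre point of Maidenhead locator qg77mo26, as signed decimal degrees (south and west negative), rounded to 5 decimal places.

Field Q=16, G=6: +16·20° lon, +6·10° lat → SW at lon 140°, lat -30°.
Square 7, 7: +7·2° lon, +7·1° lat → SW at lon 154°, lat -23°.
Subsquare m=12, o=14: +12·0.0833333° lon, +14·0.0416667° lat → SW at lon 155°, lat -22.4167°.
Extended square 2, 6: +2·0.00833333° lon, +6·0.00416667° lat → SW at lon 155.017°, lat -22.3917°.
Cell spans 0.00833333° lon × 0.00416667° lat. Centre is SW corner plus half of each.
latitude -22.38958, longitude 155.02083.

-22.38958, 155.02083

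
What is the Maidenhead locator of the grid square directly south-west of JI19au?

Longitude subsquare a = 0; −1 → -1, wraps to 23 = x, carry into square.
Longitude square 1; −1 → 0.
Latitude subsquare u = 20; −1 → 19 = t.

JI09xt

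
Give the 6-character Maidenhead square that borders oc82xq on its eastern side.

Longitude subsquare x = 23; +1 → 24, wraps to 0 = a, carry into square.
Longitude square 8; +1 → 9.
The latitude characters are unchanged.

OC92aq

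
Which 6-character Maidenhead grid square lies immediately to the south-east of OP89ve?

Longitude subsquare v = 21; +1 → 22 = w.
Latitude subsquare e = 4; −1 → 3 = d.

OP89wd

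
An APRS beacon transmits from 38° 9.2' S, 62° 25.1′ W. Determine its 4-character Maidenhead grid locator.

Offset from 180°W / 90°S: lon 117.58°, lat 51.85°.
Field (20°×10°, letters A–R): lon ⌊117.58/20⌋ = 5 → F; lat ⌊51.85/10⌋ = 5 → F.
Square (2°×1°, digits 0–9): lon ⌊17.58/2⌋ = 8; lat ⌊1.85/1⌋ = 1.

FF81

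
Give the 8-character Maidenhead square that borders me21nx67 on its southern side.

ME21nx66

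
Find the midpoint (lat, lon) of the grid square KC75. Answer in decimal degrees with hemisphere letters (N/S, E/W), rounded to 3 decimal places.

64.500° S, 35.000° E

Field K=10, C=2: +10·20° lon, +2·10° lat → SW at lon 20°, lat -70°.
Square 7, 5: +7·2° lon, +5·1° lat → SW at lon 34°, lat -65°.
Cell spans 2° lon × 1° lat. Centre is SW corner plus half of each.
latitude 64.500° S, longitude 35.000° E.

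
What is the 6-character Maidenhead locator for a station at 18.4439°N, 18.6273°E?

JK98hk

Offset from 180°W / 90°S: lon 198.6273°, lat 108.4439°.
Field (20°×10°, letters A–R): 198.6273/20 → 9 → J, 108.4439/10 → 10 → K; chars JK.
Square (2°×1°, digits 0–9): 18.6273/2 → 9, 8.4439/1 → 8; chars 98.
Subsquare (5′×2.5′, letters a–x): 0.6273/0.0833333 → 7 → h, 0.4439/0.0416667 → 10 → k; chars hk.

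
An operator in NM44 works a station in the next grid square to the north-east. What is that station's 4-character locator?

NM55

Longitude square 4; +1 → 5.
Latitude square 4; +1 → 5.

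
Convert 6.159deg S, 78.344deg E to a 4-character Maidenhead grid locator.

Add 180° to longitude and 90° to latitude: 258.34, 83.84.
Field (20°×10°, letters A–R): lon ⌊258.34/20⌋ = 12 → M; lat ⌊83.84/10⌋ = 8 → I.
Square (2°×1°, digits 0–9): lon ⌊18.34/2⌋ = 9; lat ⌊3.84/1⌋ = 3.

MI93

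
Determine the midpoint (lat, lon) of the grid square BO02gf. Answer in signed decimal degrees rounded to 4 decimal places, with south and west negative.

Field B=1, O=14: +1·20° lon, +14·10° lat → SW at lon -160°, lat 50°.
Square 0, 2: +0·2° lon, +2·1° lat → SW at lon -160°, lat 52°.
Subsquare g=6, f=5: +6·0.0833333° lon, +5·0.0416667° lat → SW at lon -159.5°, lat 52.2083°.
Cell spans 0.0833333° lon × 0.0416667° lat. Centre is SW corner plus half of each.
latitude 52.2292, longitude -159.4583.

52.2292, -159.4583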